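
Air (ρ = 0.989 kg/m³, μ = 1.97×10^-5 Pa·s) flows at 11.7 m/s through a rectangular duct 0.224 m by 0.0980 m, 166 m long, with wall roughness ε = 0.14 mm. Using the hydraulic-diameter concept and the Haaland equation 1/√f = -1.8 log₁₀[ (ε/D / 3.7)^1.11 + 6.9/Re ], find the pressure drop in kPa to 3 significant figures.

ΔP ≈ 1.86 kPa

Hydraulic diameter D_h = 4A/P = 4·(0.224·0.098)/(2·(0.224+0.098)) = 0.08781/0.644 = 0.1363 m.
Re = ρVD_h/μ = 0.989·11.7·0.1363/1.97e-05 = 8.009e+04.
ε/D_h = 0.00014/0.1363 = 0.00103; Haaland gives 1/√f = -1.8 log₁₀[0.000113+8.62e-05] = 6.663, so f = 0.02253.
ΔP = f(L/D_h)(ρV²/2) = 0.02253·166/0.1363·67.69 = 1857 Pa.
ΔP = 1.86 kPa.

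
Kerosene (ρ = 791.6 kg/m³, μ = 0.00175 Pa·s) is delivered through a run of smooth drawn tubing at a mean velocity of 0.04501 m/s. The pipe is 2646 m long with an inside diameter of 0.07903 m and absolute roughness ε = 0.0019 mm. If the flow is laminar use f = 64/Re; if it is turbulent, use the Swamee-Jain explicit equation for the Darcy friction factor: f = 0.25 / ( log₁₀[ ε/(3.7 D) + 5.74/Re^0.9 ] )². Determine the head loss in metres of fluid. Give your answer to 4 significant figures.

Reynolds number Re = ρVD/μ = 791.6 · 0.04501 · 0.07903 / 0.00175 = 1609.
Re < 2300 → laminar flow, so f = 64/Re = 64/1609 = 0.03978 (the turbulent correlation is not needed).
Darcy-Weisbach: ΔP = f(L/D)(ρV²/2) = 0.03978·(2646/0.07903)·(791.6·0.04501²/2) = 0.03978·3.348e+04·0.8019 = 1068 Pa.
Head loss h_f = ΔP/(ρg) = 1068/(791.6·9.81) = 0.1375 m.

h_f ≈ 0.1375 m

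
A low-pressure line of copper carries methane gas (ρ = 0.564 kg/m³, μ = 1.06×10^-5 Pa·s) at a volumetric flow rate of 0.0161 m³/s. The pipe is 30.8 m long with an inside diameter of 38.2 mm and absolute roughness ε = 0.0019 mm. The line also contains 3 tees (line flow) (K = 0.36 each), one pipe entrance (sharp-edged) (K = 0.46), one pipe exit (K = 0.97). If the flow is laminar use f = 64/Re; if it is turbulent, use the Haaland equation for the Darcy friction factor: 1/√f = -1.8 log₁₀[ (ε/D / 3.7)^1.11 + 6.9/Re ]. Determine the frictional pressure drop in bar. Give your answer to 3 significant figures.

ΔP ≈ 0.0120 bar

Cross-sectional area A = πD²/4 = π(0.0382)²/4 = 0.001146 m²; mean velocity V = Q/A = 0.0161/0.001146 = 14.05 m/s.
Reynolds number Re = ρVD/μ = 0.564 · 14.05 · 0.0382 / 1.06e-05 = 2.855e+04.
Re > 4000 → turbulent. Relative roughness ε/D = 1.9e-06/0.0382 = 4.97e-05. Haaland: 1/√f = -1.8 log₁₀[(4.97e-05/3.7)^1.11 + 6.9/2.855e+04] = -1.8 log₁₀[3.91e-06 + 0.000242] = 6.498, so f = 0.02369.
Total minor-loss coefficient ΣK = 3·0.36 + 1·0.46 + 1·0.97 = 2.51.
ΔP = [f·L/D + ΣK]·(ρV²/2) = [0.02369·30.8/0.0382 + 2.51]·(0.564·14.05²/2) = [19.1 + 2.51]·55.65 = 1202 Pa.
ΔP = 1202 Pa = 0.0120 bar.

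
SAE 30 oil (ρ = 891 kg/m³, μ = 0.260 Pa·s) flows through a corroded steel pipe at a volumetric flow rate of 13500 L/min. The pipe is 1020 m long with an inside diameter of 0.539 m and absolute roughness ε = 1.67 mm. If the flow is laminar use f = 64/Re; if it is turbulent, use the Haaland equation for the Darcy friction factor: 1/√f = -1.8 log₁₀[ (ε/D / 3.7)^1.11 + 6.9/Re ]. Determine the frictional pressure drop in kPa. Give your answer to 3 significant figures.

ΔP ≈ 28.8 kPa

Q = 13500 L/min = 13500/60000 = 0.225 m³/s.
Cross-sectional area A = πD²/4 = π(0.539)²/4 = 0.2282 m²; mean velocity V = Q/A = 0.225/0.2282 = 0.9861 m/s.
Reynolds number Re = ρVD/μ = 891 · 0.9861 · 0.539 / 0.26 = 1821.
Re < 2300 → laminar flow, so f = 64/Re = 64/1821 = 0.03514 (the turbulent correlation is not needed).
Darcy-Weisbach: ΔP = f(L/D)(ρV²/2) = 0.03514·(1020/0.539)·(891·0.9861²/2) = 0.03514·1892·433.2 = 2.88e+04 Pa.
ΔP = 2.88e+04 Pa = 28.8 kPa.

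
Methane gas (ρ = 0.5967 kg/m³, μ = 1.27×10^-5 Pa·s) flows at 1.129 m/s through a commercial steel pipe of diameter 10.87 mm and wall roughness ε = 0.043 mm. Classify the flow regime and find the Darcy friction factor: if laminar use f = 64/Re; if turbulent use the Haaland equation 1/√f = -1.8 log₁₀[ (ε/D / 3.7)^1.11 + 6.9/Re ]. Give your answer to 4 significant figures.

Re = ρVD/μ = 0.5967·1.129·0.01087/1.27e-05 = 576.6.
Re < 2300 → laminar, so f = 64/Re = 0.111 (roughness is irrelevant in laminar flow).

f ≈ 0.1110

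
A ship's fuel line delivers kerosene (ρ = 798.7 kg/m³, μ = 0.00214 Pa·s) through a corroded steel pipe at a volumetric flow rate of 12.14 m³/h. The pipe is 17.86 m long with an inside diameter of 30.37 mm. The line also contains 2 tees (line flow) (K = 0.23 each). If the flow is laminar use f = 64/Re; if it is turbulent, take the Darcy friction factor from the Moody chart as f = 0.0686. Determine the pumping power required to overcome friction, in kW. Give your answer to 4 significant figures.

Q = 12.14 m³/h = 12.14/3600 = 0.003372 m³/s.
Cross-sectional area A = πD²/4 = π(0.03037)²/4 = 0.0007244 m²; mean velocity V = Q/A = 0.003372/0.0007244 = 4.655 m/s.
Reynolds number Re = ρVD/μ = 798.7 · 4.655 · 0.03037 / 0.00214 = 5.277e+04.
Re > 4000 → turbulent; use the Moody-chart value f = 0.0686.
Total minor-loss coefficient ΣK = 2·0.23 = 0.46.
ΔP = [f·L/D + ΣK]·(ρV²/2) = [0.0686·17.86/0.03037 + 0.46]·(798.7·4.655²/2) = [40.34 + 0.46]·8654 = 3.531e+05 Pa.
Pumping power P = QΔP = 0.003372·3.531e+05 = 1190.8 W = 1.191 kW.

P ≈ 1.191 kW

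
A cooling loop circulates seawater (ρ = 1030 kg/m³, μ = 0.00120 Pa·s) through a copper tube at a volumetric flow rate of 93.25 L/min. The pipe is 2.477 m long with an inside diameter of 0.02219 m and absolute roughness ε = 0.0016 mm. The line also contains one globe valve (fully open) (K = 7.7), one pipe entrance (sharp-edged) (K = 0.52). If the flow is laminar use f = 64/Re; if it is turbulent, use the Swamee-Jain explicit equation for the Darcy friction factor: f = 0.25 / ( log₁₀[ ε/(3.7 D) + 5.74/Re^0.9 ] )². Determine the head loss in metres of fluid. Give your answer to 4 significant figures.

Q = 93.25 L/min = 93.25/60000 = 0.001554 m³/s.
Cross-sectional area A = πD²/4 = π(0.02219)²/4 = 0.0003867 m²; mean velocity V = Q/A = 0.001554/0.0003867 = 4.019 m/s.
Reynolds number Re = ρVD/μ = 1030 · 4.019 · 0.02219 / 0.0012 = 7.654e+04.
Re > 4000 → turbulent. Relative roughness ε/D = 1.6e-06/0.02219 = 7.21e-05. Swamee-Jain: f = 0.25/(log₁₀[7.21e-05/3.7 + 5.74/7.654e+04^0.9])² = 0.25/(log₁₀[1.95e-05 + 0.000231])² = 0.25/(-3.601)² = 0.01927.
Total minor-loss coefficient ΣK = 1·7.7 + 1·0.52 = 8.22.
ΔP = [f·L/D + ΣK]·(ρV²/2) = [0.01927·2.477/0.02219 + 8.22]·(1030·4.019²/2) = [2.152 + 8.22]·8318 = 8.627e+04 Pa.
Head loss h_f = ΔP/(ρg) = 8.627e+04/(1030·9.81) = 8.538 m.

h_f ≈ 8.538 m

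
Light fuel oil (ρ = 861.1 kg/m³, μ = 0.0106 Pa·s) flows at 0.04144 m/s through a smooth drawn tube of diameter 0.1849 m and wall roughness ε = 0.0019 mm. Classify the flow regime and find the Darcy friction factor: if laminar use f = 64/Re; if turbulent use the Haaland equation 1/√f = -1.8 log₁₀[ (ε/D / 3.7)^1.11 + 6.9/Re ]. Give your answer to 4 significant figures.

Re = ρVD/μ = 861.1·0.04144·0.1849/0.0106 = 622.4.
Re < 2300 → laminar, so f = 64/Re = 0.1028 (roughness is irrelevant in laminar flow).

f ≈ 0.1028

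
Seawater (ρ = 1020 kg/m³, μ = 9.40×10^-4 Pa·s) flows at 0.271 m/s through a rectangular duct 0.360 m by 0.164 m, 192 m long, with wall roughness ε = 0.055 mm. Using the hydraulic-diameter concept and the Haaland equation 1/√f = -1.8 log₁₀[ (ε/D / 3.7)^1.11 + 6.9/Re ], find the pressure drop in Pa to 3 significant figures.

Hydraulic diameter D_h = 4A/P = 4·(0.36·0.164)/(2·(0.36+0.164)) = 0.2362/1.048 = 0.2253 m.
Re = ρVD_h/μ = 1020·0.271·0.2253/0.00094 = 6.627e+04.
ε/D_h = 5.5e-05/0.2253 = 0.000244; Haaland gives 1/√f = -1.8 log₁₀[2.29e-05+0.000104] = 7.013, so f = 0.02033.
ΔP = f(L/D_h)(ρV²/2) = 0.02033·192/0.2253·37.45 = 648.8 Pa.

ΔP ≈ 649 Pa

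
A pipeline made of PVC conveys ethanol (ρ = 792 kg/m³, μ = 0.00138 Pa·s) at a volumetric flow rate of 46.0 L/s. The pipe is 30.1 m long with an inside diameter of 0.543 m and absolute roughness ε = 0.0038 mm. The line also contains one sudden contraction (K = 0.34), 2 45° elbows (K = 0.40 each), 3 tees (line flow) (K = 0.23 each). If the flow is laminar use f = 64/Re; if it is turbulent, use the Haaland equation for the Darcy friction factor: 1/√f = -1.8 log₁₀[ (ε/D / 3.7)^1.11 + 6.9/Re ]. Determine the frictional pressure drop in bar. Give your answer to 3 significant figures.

ΔP ≈ 4.57×10^-4 bar

Q = 46.0 L/s = 46.0/1000 = 0.046 m³/s.
Cross-sectional area A = πD²/4 = π(0.543)²/4 = 0.2316 m²; mean velocity V = Q/A = 0.046/0.2316 = 0.1986 m/s.
Reynolds number Re = ρVD/μ = 792 · 0.1986 · 0.543 / 0.00138 = 6.19e+04.
Re > 4000 → turbulent. Relative roughness ε/D = 3.8e-06/0.543 = 7e-06. Haaland: 1/√f = -1.8 log₁₀[(7e-06/3.7)^1.11 + 6.9/6.19e+04] = -1.8 log₁₀[4.44e-07 + 0.000111] = 7.112, so f = 0.01977.
Total minor-loss coefficient ΣK = 1·0.34 + 2·0.4 + 3·0.23 = 1.83.
ΔP = [f·L/D + ΣK]·(ρV²/2) = [0.01977·30.1/0.543 + 1.83]·(792·0.1986²/2) = [1.096 + 1.83]·15.63 = 45.72 Pa.
ΔP = 45.72 Pa = 4.57×10^-4 bar.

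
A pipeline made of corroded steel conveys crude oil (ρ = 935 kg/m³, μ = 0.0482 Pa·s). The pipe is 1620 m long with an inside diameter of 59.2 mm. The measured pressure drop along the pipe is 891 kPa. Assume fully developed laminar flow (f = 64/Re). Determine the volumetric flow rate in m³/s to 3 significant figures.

Q ≈ 0.00344 m³/s

For laminar flow, f = 64/Re with Re = ρVD/μ, so Darcy-Weisbach reduces to ΔP = 32μLV/D². Solving for V: V = ΔP·D²/(32μL) = 8.91e+05·(0.0592)²/(32·0.0482·1620) = 1.25 m/s.
Check: Re = ρVD/μ = 935·1.25·0.0592/0.0482 = 1435 < 2300, so the laminar assumption holds.
Q = V·A = 1.25·(π/4·0.0592²) = 0.00344 m³/s = 0.00344 m³/s.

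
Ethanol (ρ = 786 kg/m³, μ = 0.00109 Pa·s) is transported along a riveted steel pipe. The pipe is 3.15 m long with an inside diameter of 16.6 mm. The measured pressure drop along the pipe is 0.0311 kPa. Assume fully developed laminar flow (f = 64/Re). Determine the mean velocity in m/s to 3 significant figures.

V ≈ 0.0780 m/s

For laminar flow, f = 64/Re with Re = ρVD/μ, so Darcy-Weisbach reduces to ΔP = 32μLV/D². Solving for V: V = ΔP·D²/(32μL) = 31.1·(0.0166)²/(32·0.00109·3.15) = 0.078 m/s.
Check: Re = ρVD/μ = 786·0.078·0.0166/0.00109 = 933.7 < 2300, so the laminar assumption holds.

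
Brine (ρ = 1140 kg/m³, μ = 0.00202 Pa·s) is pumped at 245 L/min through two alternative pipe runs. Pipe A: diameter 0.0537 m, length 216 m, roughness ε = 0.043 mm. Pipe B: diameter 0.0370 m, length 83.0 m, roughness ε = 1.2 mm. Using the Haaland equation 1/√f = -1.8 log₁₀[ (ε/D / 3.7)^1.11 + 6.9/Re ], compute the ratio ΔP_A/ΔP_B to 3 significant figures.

Pipe A: V = Q/A = 0.004083/0.002265 = 1.803 m/s; Re = 5.464e+04; ε/D = 0.000801; Haaland → f = 0.02286; ΔP_A = f(L/D)(ρV²/2) = 1.704e+05 Pa.
Pipe B: V = Q/A = 0.004083/0.001075 = 3.798 m/s; Re = 7.93e+04; ε/D = 0.0324; Haaland → f = 0.05956; ΔP_B = f(L/D)(ρV²/2) = 1.098e+06 Pa.
ΔP_A/ΔP_B = 1.704e+05/1.098e+06 = 0.155.

ΔP_A/ΔP_B ≈ 0.155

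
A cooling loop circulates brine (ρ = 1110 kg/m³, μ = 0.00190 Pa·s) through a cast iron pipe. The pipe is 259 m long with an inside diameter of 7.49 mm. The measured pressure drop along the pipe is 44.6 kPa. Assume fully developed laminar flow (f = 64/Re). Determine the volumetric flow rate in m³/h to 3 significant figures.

For laminar flow, f = 64/Re with Re = ρVD/μ, so Darcy-Weisbach reduces to ΔP = 32μLV/D². Solving for V: V = ΔP·D²/(32μL) = 4.46e+04·(0.00749)²/(32·0.0019·259) = 0.1589 m/s.
Check: Re = ρVD/μ = 1110·0.1589·0.00749/0.0019 = 695.3 < 2300, so the laminar assumption holds.
Q = V·A = 0.1589·(π/4·0.00749²) = 7.001e-06 m³/s = 0.0252 m³/h.

Q ≈ 0.0252 m³/h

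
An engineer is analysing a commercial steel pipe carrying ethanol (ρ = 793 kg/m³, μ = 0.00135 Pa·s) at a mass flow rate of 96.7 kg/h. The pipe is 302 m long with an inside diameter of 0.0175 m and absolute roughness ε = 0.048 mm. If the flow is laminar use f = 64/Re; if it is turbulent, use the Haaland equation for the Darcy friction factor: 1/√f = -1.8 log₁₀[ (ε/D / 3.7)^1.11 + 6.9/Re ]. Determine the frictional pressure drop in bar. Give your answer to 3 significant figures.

ΔP ≈ 0.0600 bar

ṁ = 96.7 kg/h = 96.7/3600 = 0.02686 kg/s.
A = πD²/4 = π(0.0175)²/4 = 0.0002405 m²; mean velocity V = ṁ/(ρA) = 0.02686/(793 · 0.0002405) = 0.1408 m/s.
Reynolds number Re = ρVD/μ = 793 · 0.1408 · 0.0175 / 0.00135 = 1448.
Re < 2300 → laminar flow, so f = 64/Re = 64/1448 = 0.04421 (the turbulent correlation is not needed).
Darcy-Weisbach: ΔP = f(L/D)(ρV²/2) = 0.04421·(302/0.0175)·(793·0.1408²/2) = 0.04421·1.726e+04·7.863 = 5999 Pa.
ΔP = 5999 Pa = 0.0600 bar.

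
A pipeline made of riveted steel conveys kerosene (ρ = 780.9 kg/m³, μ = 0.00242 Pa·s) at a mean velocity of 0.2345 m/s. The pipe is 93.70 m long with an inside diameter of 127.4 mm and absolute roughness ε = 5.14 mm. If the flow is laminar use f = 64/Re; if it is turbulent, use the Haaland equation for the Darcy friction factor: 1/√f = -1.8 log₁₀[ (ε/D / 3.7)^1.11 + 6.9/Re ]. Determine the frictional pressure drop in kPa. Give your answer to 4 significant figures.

ΔP ≈ 1.070 kPa

Reynolds number Re = ρVD/μ = 780.9 · 0.2345 · 0.1274 / 0.00242 = 9640.
Re > 4000 → turbulent. Relative roughness ε/D = 0.00514/0.1274 = 0.0403. Haaland: 1/√f = -1.8 log₁₀[(0.0403/3.7)^1.11 + 6.9/9640] = -1.8 log₁₀[0.00663 + 0.000716] = 3.841, so f = 0.06779.
Darcy-Weisbach: ΔP = f(L/D)(ρV²/2) = 0.06779·(93.7/0.1274)·(780.9·0.2345²/2) = 0.06779·735.5·21.47 = 1070 Pa.
ΔP = 1070 Pa = 1.070 kPa.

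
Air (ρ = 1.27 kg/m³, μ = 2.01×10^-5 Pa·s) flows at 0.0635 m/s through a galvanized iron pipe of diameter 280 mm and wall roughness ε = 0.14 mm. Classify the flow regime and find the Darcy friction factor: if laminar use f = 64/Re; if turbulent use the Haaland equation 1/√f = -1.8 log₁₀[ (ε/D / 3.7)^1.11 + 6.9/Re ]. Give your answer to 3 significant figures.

Re = ρVD/μ = 1.27·0.0635·0.28/2.01e-05 = 1123.
Re < 2300 → laminar, so f = 64/Re = 0.05697 (roughness is irrelevant in laminar flow).

f ≈ 0.0570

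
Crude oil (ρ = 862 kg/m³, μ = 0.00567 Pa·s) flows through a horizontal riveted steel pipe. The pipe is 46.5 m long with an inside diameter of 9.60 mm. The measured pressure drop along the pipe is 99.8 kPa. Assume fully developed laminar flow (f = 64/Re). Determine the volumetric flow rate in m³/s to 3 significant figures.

Q ≈ 7.89×10^-5 m³/s

For laminar flow, f = 64/Re with Re = ρVD/μ, so Darcy-Weisbach reduces to ΔP = 32μLV/D². Solving for V: V = ΔP·D²/(32μL) = 9.98e+04·(0.0096)²/(32·0.00567·46.5) = 1.09 m/s.
Check: Re = ρVD/μ = 862·1.09·0.0096/0.00567 = 1591 < 2300, so the laminar assumption holds.
Q = V·A = 1.09·(π/4·0.0096²) = 7.891e-05 m³/s = 7.89×10^-5 m³/s.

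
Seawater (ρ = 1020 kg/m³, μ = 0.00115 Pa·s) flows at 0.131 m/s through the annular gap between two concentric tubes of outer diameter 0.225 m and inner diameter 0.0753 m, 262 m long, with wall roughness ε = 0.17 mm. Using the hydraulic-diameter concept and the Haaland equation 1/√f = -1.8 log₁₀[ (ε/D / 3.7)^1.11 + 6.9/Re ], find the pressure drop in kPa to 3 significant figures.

Hydraulic diameter D_h = 4A/P = D_o - D_i = 0.225 - 0.0753 = 0.1497 m.
Re = ρVD_h/μ = 1020·0.131·0.1497/0.00115 = 1.739e+04.
ε/D_h = 0.00017/0.1497 = 0.00114; Haaland gives 1/√f = -1.8 log₁₀[0.000126+0.000397] = 5.907, so f = 0.02866.
ΔP = f(L/D_h)(ρV²/2) = 0.02866·262/0.1497·8.752 = 439 Pa.
ΔP = 0.439 kPa.

ΔP ≈ 0.439 kPa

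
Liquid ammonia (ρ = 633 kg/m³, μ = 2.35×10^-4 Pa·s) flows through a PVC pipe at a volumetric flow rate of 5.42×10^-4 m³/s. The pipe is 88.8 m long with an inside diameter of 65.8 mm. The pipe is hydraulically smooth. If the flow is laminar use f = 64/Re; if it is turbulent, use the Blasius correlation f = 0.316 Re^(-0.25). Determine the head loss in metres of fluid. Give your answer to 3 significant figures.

Cross-sectional area A = πD²/4 = π(0.0658)²/4 = 0.0034 m²; mean velocity V = Q/A = 0.000542/0.0034 = 0.1594 m/s.
Reynolds number Re = ρVD/μ = 633 · 0.1594 · 0.0658 / 0.000235 = 2.825e+04.
Re > 4000 → turbulent. Smooth-pipe (Blasius): f = 0.316 Re^(-0.25) = 0.316/(2.825e+04)^0.25 = 0.02437.
Darcy-Weisbach: ΔP = f(L/D)(ρV²/2) = 0.02437·(88.8/0.0658)·(633·0.1594²/2) = 0.02437·1350·8.041 = 264.5 Pa.
Head loss h_f = ΔP/(ρg) = 264.5/(633·9.81) = 0.0426 m.

h_f ≈ 0.0426 m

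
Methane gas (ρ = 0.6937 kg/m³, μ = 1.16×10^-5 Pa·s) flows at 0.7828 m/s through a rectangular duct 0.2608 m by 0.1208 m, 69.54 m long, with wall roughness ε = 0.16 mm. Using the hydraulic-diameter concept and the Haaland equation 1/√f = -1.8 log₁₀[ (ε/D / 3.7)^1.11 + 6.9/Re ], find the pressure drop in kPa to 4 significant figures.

ΔP ≈ 0.003068 kPa

Hydraulic diameter D_h = 4A/P = 4·(0.2608·0.1208)/(2·(0.2608+0.1208)) = 0.126/0.7632 = 0.1651 m.
Re = ρVD_h/μ = 0.6937·0.7828·0.1651/1.16e-05 = 7730.
ε/D_h = 0.00016/0.1651 = 0.000969; Haaland gives 1/√f = -1.8 log₁₀[0.000106+0.000893] = 5.401, so f = 0.03428.
ΔP = f(L/D_h)(ρV²/2) = 0.03428·69.54/0.1651·0.2125 = 3.068 Pa.
ΔP = 0.003068 kPa.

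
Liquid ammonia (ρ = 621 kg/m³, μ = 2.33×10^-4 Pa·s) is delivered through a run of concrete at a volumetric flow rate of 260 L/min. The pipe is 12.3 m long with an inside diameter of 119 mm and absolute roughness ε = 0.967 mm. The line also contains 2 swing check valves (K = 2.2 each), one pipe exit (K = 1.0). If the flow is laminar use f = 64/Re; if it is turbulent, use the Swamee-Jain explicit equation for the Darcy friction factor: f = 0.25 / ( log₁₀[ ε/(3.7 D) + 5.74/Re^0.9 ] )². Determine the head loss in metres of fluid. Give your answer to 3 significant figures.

h_f ≈ 0.0707 m

Q = 260 L/min = 260/60000 = 0.004333 m³/s.
Cross-sectional area A = πD²/4 = π(0.119)²/4 = 0.01112 m²; mean velocity V = Q/A = 0.004333/0.01112 = 0.3896 m/s.
Reynolds number Re = ρVD/μ = 621 · 0.3896 · 0.119 / 0.000233 = 1.236e+05.
Re > 4000 → turbulent. Relative roughness ε/D = 0.000967/0.119 = 0.00813. Swamee-Jain: f = 0.25/(log₁₀[0.00813/3.7 + 5.74/1.236e+05^0.9])² = 0.25/(log₁₀[0.0022 + 0.00015])² = 0.25/(-2.63)² = 0.03615.
Total minor-loss coefficient ΣK = 2·2.2 + 1·1 = 5.4.
ΔP = [f·L/D + ΣK]·(ρV²/2) = [0.03615·12.3/0.119 + 5.4]·(621·0.3896²/2) = [3.737 + 5.4]·47.13 = 430.7 Pa.
Head loss h_f = ΔP/(ρg) = 430.7/(621·9.81) = 0.0707 m.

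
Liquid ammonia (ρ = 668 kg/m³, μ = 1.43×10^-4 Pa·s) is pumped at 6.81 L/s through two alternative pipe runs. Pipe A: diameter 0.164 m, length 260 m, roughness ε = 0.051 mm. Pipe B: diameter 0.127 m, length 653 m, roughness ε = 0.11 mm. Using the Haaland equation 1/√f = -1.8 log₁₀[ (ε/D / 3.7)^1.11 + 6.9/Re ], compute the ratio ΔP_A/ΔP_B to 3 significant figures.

Pipe A: V = Q/A = 0.00681/0.02112 = 0.3224 m/s; Re = 2.47e+05; ε/D = 0.000311; Haaland → f = 0.01719; ΔP_A = f(L/D)(ρV²/2) = 945.9 Pa.
Pipe B: V = Q/A = 0.00681/0.01267 = 0.5376 m/s; Re = 3.189e+05; ε/D = 0.000866; Haaland → f = 0.01989; ΔP_B = f(L/D)(ρV²/2) = 9871 Pa.
ΔP_A/ΔP_B = 945.9/9871 = 0.0958.

ΔP_A/ΔP_B ≈ 0.0958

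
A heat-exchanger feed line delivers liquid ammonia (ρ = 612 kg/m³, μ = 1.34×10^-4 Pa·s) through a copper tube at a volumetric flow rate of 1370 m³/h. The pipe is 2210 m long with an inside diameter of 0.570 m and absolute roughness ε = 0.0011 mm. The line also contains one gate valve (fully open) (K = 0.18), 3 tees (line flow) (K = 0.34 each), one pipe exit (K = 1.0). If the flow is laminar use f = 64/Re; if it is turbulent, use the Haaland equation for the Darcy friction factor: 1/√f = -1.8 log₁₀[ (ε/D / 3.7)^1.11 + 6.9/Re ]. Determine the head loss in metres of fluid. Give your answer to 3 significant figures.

h_f ≈ 4.39 m

Q = 1370 m³/h = 1370/3600 = 0.3806 m³/s.
Cross-sectional area A = πD²/4 = π(0.57)²/4 = 0.2552 m²; mean velocity V = Q/A = 0.3806/0.2552 = 1.491 m/s.
Reynolds number Re = ρVD/μ = 612 · 1.491 · 0.57 / 0.000134 = 3.882e+06.
Re > 4000 → turbulent. Relative roughness ε/D = 1.1e-06/0.57 = 1.93e-06. Haaland: 1/√f = -1.8 log₁₀[(1.93e-06/3.7)^1.11 + 6.9/3.882e+06] = -1.8 log₁₀[1.06e-07 + 1.78e-06] = 10.31, so f = 0.009417.
Total minor-loss coefficient ΣK = 1·0.18 + 3·0.34 + 1·1 = 2.2.
ΔP = [f·L/D + ΣK]·(ρV²/2) = [0.009417·2210/0.57 + 2.2]·(612·1.491²/2) = [36.51 + 2.2]·680.6 = 2.635e+04 Pa.
Head loss h_f = ΔP/(ρg) = 2.635e+04/(612·9.81) = 4.39 m.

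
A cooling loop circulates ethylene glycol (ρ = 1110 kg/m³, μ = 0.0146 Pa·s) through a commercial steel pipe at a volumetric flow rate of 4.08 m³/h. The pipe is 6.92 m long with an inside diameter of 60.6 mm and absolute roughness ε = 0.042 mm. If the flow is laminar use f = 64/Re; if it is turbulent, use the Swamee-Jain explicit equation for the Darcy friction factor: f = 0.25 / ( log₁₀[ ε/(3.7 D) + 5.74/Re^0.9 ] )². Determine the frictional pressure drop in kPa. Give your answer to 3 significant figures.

ΔP ≈ 0.346 kPa

Q = 4.08 m³/h = 4.08/3600 = 0.001133 m³/s.
Cross-sectional area A = πD²/4 = π(0.0606)²/4 = 0.002884 m²; mean velocity V = Q/A = 0.001133/0.002884 = 0.3929 m/s.
Reynolds number Re = ρVD/μ = 1110 · 0.3929 · 0.0606 / 0.0146 = 1810.
Re < 2300 → laminar flow, so f = 64/Re = 64/1810 = 0.03535 (the turbulent correlation is not needed).
Darcy-Weisbach: ΔP = f(L/D)(ρV²/2) = 0.03535·(6.92/0.0606)·(1110·0.3929²/2) = 0.03535·114.2·85.69 = 345.9 Pa.
ΔP = 345.9 Pa = 0.346 kPa.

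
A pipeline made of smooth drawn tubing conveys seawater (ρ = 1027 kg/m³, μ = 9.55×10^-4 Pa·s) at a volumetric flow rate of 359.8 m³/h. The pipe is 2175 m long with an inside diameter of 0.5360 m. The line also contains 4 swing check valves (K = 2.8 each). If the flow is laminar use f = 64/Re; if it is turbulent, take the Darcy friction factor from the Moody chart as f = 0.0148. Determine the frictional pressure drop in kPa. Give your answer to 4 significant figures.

Q = 359.8 m³/h = 359.8/3600 = 0.09994 m³/s.
Cross-sectional area A = πD²/4 = π(0.536)²/4 = 0.2256 m²; mean velocity V = Q/A = 0.09994/0.2256 = 0.4429 m/s.
Reynolds number Re = ρVD/μ = 1027 · 0.4429 · 0.536 / 0.000955 = 2.553e+05.
Re > 4000 → turbulent; use the Moody-chart value f = 0.0148.
Total minor-loss coefficient ΣK = 4·2.8 = 11.2.
ΔP = [f·L/D + ΣK]·(ρV²/2) = [0.0148·2175/0.536 + 11.2]·(1027·0.4429²/2) = [60.06 + 11.2]·100.7 = 7179 Pa.
ΔP = 7179 Pa = 7.179 kPa.

ΔP ≈ 7.179 kPa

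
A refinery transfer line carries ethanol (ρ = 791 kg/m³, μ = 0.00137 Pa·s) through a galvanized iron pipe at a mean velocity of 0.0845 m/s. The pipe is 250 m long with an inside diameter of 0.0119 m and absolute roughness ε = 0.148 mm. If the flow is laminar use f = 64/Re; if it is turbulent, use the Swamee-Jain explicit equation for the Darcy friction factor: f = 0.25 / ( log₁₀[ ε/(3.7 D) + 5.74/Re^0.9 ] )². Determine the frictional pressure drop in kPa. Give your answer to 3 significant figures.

ΔP ≈ 6.54 kPa

Reynolds number Re = ρVD/μ = 791 · 0.0845 · 0.0119 / 0.00137 = 580.6.
Re < 2300 → laminar flow, so f = 64/Re = 64/580.6 = 0.1102 (the turbulent correlation is not needed).
Darcy-Weisbach: ΔP = f(L/D)(ρV²/2) = 0.1102·(250/0.0119)·(791·0.0845²/2) = 0.1102·2.101e+04·2.824 = 6540 Pa.
ΔP = 6540 Pa = 6.54 kPa.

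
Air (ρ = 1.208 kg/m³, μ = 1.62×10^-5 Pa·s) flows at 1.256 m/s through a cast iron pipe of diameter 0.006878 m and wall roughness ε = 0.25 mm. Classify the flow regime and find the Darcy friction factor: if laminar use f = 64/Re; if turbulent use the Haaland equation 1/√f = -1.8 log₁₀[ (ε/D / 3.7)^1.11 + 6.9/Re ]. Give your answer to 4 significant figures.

f ≈ 0.09935

Re = ρVD/μ = 1.208·1.256·0.006878/1.62e-05 = 644.2.
Re < 2300 → laminar, so f = 64/Re = 0.09935 (roughness is irrelevant in laminar flow).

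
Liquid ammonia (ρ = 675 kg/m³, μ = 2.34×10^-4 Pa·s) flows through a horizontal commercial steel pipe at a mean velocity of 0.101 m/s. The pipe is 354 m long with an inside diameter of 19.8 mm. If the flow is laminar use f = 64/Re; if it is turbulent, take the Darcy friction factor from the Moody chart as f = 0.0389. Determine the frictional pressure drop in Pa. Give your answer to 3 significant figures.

ΔP ≈ 2390 Pa

Reynolds number Re = ρVD/μ = 675 · 0.101 · 0.0198 / 0.000234 = 5769.
Re > 4000 → turbulent; use the Moody-chart value f = 0.0389.
Darcy-Weisbach: ΔP = f(L/D)(ρV²/2) = 0.0389·(354/0.0198)·(675·0.101²/2) = 0.0389·1.788e+04·3.443 = 2394 Pa.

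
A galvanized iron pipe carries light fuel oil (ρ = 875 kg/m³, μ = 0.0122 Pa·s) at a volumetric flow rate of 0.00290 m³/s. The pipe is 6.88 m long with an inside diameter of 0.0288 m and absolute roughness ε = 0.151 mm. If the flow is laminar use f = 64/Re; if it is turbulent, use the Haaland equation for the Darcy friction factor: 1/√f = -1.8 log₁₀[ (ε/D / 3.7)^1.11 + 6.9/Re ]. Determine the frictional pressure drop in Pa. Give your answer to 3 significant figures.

ΔP ≈ 79200 Pa

Cross-sectional area A = πD²/4 = π(0.0288)²/4 = 0.0006514 m²; mean velocity V = Q/A = 0.0029/0.0006514 = 4.452 m/s.
Reynolds number Re = ρVD/μ = 875 · 4.452 · 0.0288 / 0.0122 = 9195.
Re > 4000 → turbulent. Relative roughness ε/D = 0.000151/0.0288 = 0.00524. Haaland: 1/√f = -1.8 log₁₀[(0.00524/3.7)^1.11 + 6.9/9195] = -1.8 log₁₀[0.000689 + 0.00075] = 5.115, so f = 0.03822.
Darcy-Weisbach: ΔP = f(L/D)(ρV²/2) = 0.03822·(6.88/0.0288)·(875·4.452²/2) = 0.03822·238.9·8670 = 7.915e+04 Pa.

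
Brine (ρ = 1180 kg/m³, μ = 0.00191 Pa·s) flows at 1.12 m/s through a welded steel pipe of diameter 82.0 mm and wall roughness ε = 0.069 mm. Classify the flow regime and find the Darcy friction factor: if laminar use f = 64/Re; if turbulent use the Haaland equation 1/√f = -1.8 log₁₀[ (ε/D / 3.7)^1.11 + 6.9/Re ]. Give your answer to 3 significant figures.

f ≈ 0.0229

Re = ρVD/μ = 1180·1.12·0.082/0.00191 = 5.674e+04.
Re > 4000 → turbulent. ε/D = 6.9e-05/0.082 = 0.000841; Haaland: 1/√f = -1.8 log₁₀[9.04e-05 + 0.000122] = 6.613, so f = 0.02287.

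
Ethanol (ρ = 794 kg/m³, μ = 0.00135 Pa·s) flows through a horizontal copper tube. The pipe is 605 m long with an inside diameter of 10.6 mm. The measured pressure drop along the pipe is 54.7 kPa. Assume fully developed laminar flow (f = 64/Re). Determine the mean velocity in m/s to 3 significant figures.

V ≈ 0.235 m/s

For laminar flow, f = 64/Re with Re = ρVD/μ, so Darcy-Weisbach reduces to ΔP = 32μLV/D². Solving for V: V = ΔP·D²/(32μL) = 5.47e+04·(0.0106)²/(32·0.00135·605) = 0.2352 m/s.
Check: Re = ρVD/μ = 794·0.2352·0.0106/0.00135 = 1466 < 2300, so the laminar assumption holds.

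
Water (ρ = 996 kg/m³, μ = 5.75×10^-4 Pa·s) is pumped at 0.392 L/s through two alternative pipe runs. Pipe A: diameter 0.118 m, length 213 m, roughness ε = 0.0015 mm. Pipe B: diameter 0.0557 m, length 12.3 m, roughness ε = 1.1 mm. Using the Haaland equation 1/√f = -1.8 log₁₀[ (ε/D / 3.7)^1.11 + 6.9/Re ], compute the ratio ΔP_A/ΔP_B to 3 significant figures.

ΔP_A/ΔP_B ≈ 0.269

Pipe A: V = Q/A = 0.000392/0.01094 = 0.03585 m/s; Re = 7327; ε/D = 1.27e-05; Haaland → f = 0.03371; ΔP_A = f(L/D)(ρV²/2) = 38.94 Pa.
Pipe B: V = Q/A = 0.000392/0.002437 = 0.1609 m/s; Re = 1.552e+04; ε/D = 0.0197; Haaland → f = 0.05089; ΔP_B = f(L/D)(ρV²/2) = 144.8 Pa.
ΔP_A/ΔP_B = 38.94/144.8 = 0.269.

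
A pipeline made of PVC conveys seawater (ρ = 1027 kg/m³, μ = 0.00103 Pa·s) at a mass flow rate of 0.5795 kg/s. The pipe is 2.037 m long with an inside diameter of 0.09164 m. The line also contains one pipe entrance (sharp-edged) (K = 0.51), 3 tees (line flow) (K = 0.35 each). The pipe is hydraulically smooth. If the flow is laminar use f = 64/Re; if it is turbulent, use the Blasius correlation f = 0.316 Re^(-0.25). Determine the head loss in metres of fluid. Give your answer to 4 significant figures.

A = πD²/4 = π(0.09164)²/4 = 0.006596 m²; mean velocity V = ṁ/(ρA) = 0.5795/(1027 · 0.006596) = 0.08555 m/s.
Reynolds number Re = ρVD/μ = 1027 · 0.08555 · 0.09164 / 0.00103 = 7817.
Re > 4000 → turbulent. Smooth-pipe (Blasius): f = 0.316 Re^(-0.25) = 0.316/(7817)^0.25 = 0.03361.
Total minor-loss coefficient ΣK = 1·0.51 + 3·0.35 = 1.56.
ΔP = [f·L/D + ΣK]·(ρV²/2) = [0.03361·2.037/0.09164 + 1.56]·(1027·0.08555²/2) = [0.747 + 1.56]·3.758 = 8.67 Pa.
Head loss h_f = ΔP/(ρg) = 8.67/(1027·9.81) = 8.606×10^-4 m.

h_f ≈ 8.606×10^-4 m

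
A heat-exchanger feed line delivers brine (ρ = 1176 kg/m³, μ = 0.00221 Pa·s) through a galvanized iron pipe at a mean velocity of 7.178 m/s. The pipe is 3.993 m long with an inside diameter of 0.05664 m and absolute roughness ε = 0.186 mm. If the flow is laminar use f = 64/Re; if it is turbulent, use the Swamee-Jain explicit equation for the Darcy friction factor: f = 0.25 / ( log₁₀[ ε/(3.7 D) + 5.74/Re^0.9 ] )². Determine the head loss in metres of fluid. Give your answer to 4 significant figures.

h_f ≈ 5.110 m

Reynolds number Re = ρVD/μ = 1176 · 7.178 · 0.05664 / 0.00221 = 2.163e+05.
Re > 4000 → turbulent. Relative roughness ε/D = 0.000186/0.05664 = 0.00328. Swamee-Jain: f = 0.25/(log₁₀[0.00328/3.7 + 5.74/2.163e+05^0.9])² = 0.25/(log₁₀[0.000888 + 9.06e-05])² = 0.25/(-3.01)² = 0.0276.
Darcy-Weisbach: ΔP = f(L/D)(ρV²/2) = 0.0276·(3.993/0.05664)·(1176·7.178²/2) = 0.0276·70.5·3.03e+04 = 5.895e+04 Pa.
Head loss h_f = ΔP/(ρg) = 5.895e+04/(1176·9.81) = 5.110 m.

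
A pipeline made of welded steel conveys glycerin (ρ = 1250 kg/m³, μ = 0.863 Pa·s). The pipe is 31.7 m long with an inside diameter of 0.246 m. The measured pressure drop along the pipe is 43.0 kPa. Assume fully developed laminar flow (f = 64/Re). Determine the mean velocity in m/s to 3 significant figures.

For laminar flow, f = 64/Re with Re = ρVD/μ, so Darcy-Weisbach reduces to ΔP = 32μLV/D². Solving for V: V = ΔP·D²/(32μL) = 4.3e+04·(0.246)²/(32·0.863·31.7) = 2.972 m/s.
Check: Re = ρVD/μ = 1250·2.972·0.246/0.863 = 1059 < 2300, so the laminar assumption holds.

V ≈ 2.97 m/s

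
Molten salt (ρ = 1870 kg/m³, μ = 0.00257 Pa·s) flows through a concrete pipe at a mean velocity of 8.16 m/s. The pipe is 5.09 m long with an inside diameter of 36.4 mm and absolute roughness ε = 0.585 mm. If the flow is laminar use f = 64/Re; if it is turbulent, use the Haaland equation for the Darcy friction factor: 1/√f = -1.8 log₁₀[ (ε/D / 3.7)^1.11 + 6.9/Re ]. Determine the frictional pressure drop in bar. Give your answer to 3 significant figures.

Reynolds number Re = ρVD/μ = 1870 · 8.16 · 0.0364 / 0.00257 = 2.161e+05.
Re > 4000 → turbulent. Relative roughness ε/D = 0.000585/0.0364 = 0.0161. Haaland: 1/√f = -1.8 log₁₀[(0.0161/3.7)^1.11 + 6.9/2.161e+05] = -1.8 log₁₀[0.00239 + 3.19e-05] = 4.709, so f = 0.04509.
Darcy-Weisbach: ΔP = f(L/D)(ρV²/2) = 0.04509·(5.09/0.0364)·(1870·8.16²/2) = 0.04509·139.8·6.226e+04 = 3.926e+05 Pa.
ΔP = 3.926e+05 Pa = 3.93 bar.

ΔP ≈ 3.93 bar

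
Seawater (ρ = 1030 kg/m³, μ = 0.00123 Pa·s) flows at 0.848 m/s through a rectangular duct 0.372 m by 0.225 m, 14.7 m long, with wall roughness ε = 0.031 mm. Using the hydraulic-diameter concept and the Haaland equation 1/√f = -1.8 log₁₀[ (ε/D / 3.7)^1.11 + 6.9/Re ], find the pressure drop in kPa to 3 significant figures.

ΔP ≈ 0.316 kPa

Hydraulic diameter D_h = 4A/P = 4·(0.372·0.225)/(2·(0.372+0.225)) = 0.3348/1.194 = 0.2804 m.
Re = ρVD_h/μ = 1030·0.848·0.2804/0.00123 = 1.991e+05.
ε/D_h = 3.1e-05/0.2804 = 0.000111; Haaland gives 1/√f = -1.8 log₁₀[9.5e-06+3.47e-05] = 7.839, so f = 0.01627.
ΔP = f(L/D_h)(ρV²/2) = 0.01627·14.7/0.2804·370.3 = 315.9 Pa.
ΔP = 0.316 kPa.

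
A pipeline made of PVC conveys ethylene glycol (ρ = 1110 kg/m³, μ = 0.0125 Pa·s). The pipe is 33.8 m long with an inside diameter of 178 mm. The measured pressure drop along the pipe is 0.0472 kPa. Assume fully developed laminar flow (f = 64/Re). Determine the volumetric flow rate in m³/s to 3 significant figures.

For laminar flow, f = 64/Re with Re = ρVD/μ, so Darcy-Weisbach reduces to ΔP = 32μLV/D². Solving for V: V = ΔP·D²/(32μL) = 47.2·(0.178)²/(32·0.0125·33.8) = 0.1106 m/s.
Check: Re = ρVD/μ = 1110·0.1106·0.178/0.0125 = 1748 < 2300, so the laminar assumption holds.
Q = V·A = 0.1106·(π/4·0.178²) = 0.002753 m³/s = 0.00275 m³/s.

Q ≈ 0.00275 m³/s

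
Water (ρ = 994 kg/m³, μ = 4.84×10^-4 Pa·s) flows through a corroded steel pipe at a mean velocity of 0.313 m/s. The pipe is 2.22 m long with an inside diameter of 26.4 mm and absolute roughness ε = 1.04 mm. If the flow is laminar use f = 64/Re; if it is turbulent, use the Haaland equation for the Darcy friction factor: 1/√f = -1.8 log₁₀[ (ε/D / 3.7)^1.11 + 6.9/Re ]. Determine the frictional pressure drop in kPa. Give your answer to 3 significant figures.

Reynolds number Re = ρVD/μ = 994 · 0.313 · 0.0264 / 0.000484 = 1.697e+04.
Re > 4000 → turbulent. Relative roughness ε/D = 0.00104/0.0264 = 0.0394. Haaland: 1/√f = -1.8 log₁₀[(0.0394/3.7)^1.11 + 6.9/1.697e+04] = -1.8 log₁₀[0.00646 + 0.000407] = 3.894, so f = 0.06595.
Darcy-Weisbach: ΔP = f(L/D)(ρV²/2) = 0.06595·(2.22/0.0264)·(994·0.313²/2) = 0.06595·84.09·48.69 = 270 Pa.
ΔP = 270 Pa = 0.270 kPa.

ΔP ≈ 0.270 kPa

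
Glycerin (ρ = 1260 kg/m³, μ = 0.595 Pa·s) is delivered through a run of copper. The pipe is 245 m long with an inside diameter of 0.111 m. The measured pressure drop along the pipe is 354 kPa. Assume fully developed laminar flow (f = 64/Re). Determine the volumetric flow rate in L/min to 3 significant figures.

For laminar flow, f = 64/Re with Re = ρVD/μ, so Darcy-Weisbach reduces to ΔP = 32μLV/D². Solving for V: V = ΔP·D²/(32μL) = 3.54e+05·(0.111)²/(32·0.595·245) = 0.935 m/s.
Check: Re = ρVD/μ = 1260·0.935·0.111/0.595 = 219.8 < 2300, so the laminar assumption holds.
Q = V·A = 0.935·(π/4·0.111²) = 0.009048 m³/s = 543 L/min.

Q ≈ 543 L/min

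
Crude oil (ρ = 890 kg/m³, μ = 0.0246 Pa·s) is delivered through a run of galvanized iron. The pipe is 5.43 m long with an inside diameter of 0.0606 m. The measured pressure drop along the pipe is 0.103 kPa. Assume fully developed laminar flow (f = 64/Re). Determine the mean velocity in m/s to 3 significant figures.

For laminar flow, f = 64/Re with Re = ρVD/μ, so Darcy-Weisbach reduces to ΔP = 32μLV/D². Solving for V: V = ΔP·D²/(32μL) = 103·(0.0606)²/(32·0.0246·5.43) = 0.08849 m/s.
Check: Re = ρVD/μ = 890·0.08849·0.0606/0.0246 = 194 < 2300, so the laminar assumption holds.

V ≈ 0.0885 m/s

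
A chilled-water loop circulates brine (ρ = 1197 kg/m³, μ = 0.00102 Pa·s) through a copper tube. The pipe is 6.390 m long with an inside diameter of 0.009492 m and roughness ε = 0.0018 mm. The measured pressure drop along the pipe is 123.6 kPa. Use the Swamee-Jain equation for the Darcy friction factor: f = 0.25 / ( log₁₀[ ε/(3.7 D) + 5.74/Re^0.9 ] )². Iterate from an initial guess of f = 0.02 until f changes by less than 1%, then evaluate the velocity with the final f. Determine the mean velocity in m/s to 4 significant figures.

Rearranging Darcy-Weisbach: V = √(2·ΔP·D/(f·L·ρ)). With ε/D = 1.8e-06/0.009492 = 0.00019, iterate starting from f = 0.02:
  f = 0.02 → V = √(2·1.236e+05·0.009492/(0.02·6.39·1197)) = 3.916 m/s; Re = ρVD/μ = 4.363e+04; f → 0.02211
  f = 0.02211 → V = 3.725 m/s; Re = 4.149e+04; f → 0.02234
  f = 0.02234 → V = 3.705 m/s; Re = 4.127e+04; f → 0.02237
Converged (Δf/f < 1%). With the final f = 0.02237: V = √(2·1.236e+05·0.009492/(0.02237·6.39·1197)) = 3.703 m/s.

V ≈ 3.703 m/s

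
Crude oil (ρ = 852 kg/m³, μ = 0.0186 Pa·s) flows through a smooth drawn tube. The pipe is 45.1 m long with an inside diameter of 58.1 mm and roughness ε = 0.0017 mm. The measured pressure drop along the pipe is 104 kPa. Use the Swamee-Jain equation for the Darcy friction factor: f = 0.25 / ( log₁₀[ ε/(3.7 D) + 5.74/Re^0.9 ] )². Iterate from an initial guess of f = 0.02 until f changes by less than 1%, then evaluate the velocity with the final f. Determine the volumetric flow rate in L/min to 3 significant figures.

Rearranging Darcy-Weisbach: V = √(2·ΔP·D/(f·L·ρ)). With ε/D = 1.7e-06/0.0581 = 2.93e-05, iterate starting from f = 0.02:
  f = 0.02 → V = √(2·1.04e+05·0.0581/(0.02·45.1·852)) = 3.965 m/s; Re = ρVD/μ = 1.055e+04; f → 0.03057
  f = 0.03057 → V = 3.207 m/s; Re = 8536; f → 0.03241
  f = 0.03241 → V = 3.115 m/s; Re = 8290; f → 0.03268
Converged (Δf/f < 1%). With the final f = 0.03268: V = √(2·1.04e+05·0.0581/(0.03268·45.1·852)) = 3.102 m/s.
Q = V·A = 3.102·(π/4·0.0581²) = 0.008224 m³/s = 493 L/min.

Q ≈ 493 L/min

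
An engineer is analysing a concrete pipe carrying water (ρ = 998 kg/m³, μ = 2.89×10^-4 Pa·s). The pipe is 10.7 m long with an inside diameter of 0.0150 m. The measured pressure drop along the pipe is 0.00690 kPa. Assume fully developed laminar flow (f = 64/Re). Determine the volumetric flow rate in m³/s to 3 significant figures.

For laminar flow, f = 64/Re with Re = ρVD/μ, so Darcy-Weisbach reduces to ΔP = 32μLV/D². Solving for V: V = ΔP·D²/(32μL) = 6.9·(0.015)²/(32·0.000289·10.7) = 0.01569 m/s.
Check: Re = ρVD/μ = 998·0.01569·0.015/0.000289 = 812.7 < 2300, so the laminar assumption holds.
Q = V·A = 0.01569·(π/4·0.015²) = 2.773e-06 m³/s = 2.77×10^-6 m³/s.

Q ≈ 2.77×10^-6 m³/s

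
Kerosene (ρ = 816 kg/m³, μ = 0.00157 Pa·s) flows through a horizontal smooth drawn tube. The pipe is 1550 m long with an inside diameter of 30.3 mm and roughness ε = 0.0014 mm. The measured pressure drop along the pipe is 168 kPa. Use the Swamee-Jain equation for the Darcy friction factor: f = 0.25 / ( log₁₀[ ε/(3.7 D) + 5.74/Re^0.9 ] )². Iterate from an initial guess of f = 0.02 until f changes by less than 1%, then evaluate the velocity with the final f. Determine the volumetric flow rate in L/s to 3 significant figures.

Rearranging Darcy-Weisbach: V = √(2·ΔP·D/(f·L·ρ)). With ε/D = 1.4e-06/0.0303 = 4.62e-05, iterate starting from f = 0.02:
  f = 0.02 → V = √(2·1.68e+05·0.0303/(0.02·1550·816)) = 0.6344 m/s; Re = ρVD/μ = 9991; f → 0.03106
  f = 0.03106 → V = 0.5091 m/s; Re = 8017; f → 0.03302
  f = 0.03302 → V = 0.4937 m/s; Re = 7776; f → 0.03331
Converged (Δf/f < 1%). With the final f = 0.03331: V = √(2·1.68e+05·0.0303/(0.03331·1550·816)) = 0.4916 m/s.
Q = V·A = 0.4916·(π/4·0.0303²) = 0.0003545 m³/s = 0.354 L/s.

Q ≈ 0.354 L/s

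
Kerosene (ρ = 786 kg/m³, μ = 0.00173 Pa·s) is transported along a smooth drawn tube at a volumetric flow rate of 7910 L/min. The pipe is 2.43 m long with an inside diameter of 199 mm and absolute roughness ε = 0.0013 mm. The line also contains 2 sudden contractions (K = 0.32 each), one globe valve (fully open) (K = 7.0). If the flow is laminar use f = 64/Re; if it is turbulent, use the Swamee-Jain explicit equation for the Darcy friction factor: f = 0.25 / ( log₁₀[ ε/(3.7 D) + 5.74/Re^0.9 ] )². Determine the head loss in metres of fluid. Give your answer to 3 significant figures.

Q = 7910 L/min = 7910/60000 = 0.1318 m³/s.
Cross-sectional area A = πD²/4 = π(0.199)²/4 = 0.0311 m²; mean velocity V = Q/A = 0.1318/0.0311 = 4.239 m/s.
Reynolds number Re = ρVD/μ = 786 · 4.239 · 0.199 / 0.00173 = 3.832e+05.
Re > 4000 → turbulent. Relative roughness ε/D = 1.3e-06/0.199 = 6.53e-06. Swamee-Jain: f = 0.25/(log₁₀[6.53e-06/3.7 + 5.74/3.832e+05^0.9])² = 0.25/(log₁₀[1.77e-06 + 5.42e-05])² = 0.25/(-4.252)² = 0.01383.
Total minor-loss coefficient ΣK = 2·0.32 + 1·7 = 7.64.
ΔP = [f·L/D + ΣK]·(ρV²/2) = [0.01383·2.43/0.199 + 7.64]·(786·4.239²/2) = [0.1688 + 7.64]·7061 = 5.514e+04 Pa.
Head loss h_f = ΔP/(ρg) = 5.514e+04/(786·9.81) = 7.15 m.

h_f ≈ 7.15 m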